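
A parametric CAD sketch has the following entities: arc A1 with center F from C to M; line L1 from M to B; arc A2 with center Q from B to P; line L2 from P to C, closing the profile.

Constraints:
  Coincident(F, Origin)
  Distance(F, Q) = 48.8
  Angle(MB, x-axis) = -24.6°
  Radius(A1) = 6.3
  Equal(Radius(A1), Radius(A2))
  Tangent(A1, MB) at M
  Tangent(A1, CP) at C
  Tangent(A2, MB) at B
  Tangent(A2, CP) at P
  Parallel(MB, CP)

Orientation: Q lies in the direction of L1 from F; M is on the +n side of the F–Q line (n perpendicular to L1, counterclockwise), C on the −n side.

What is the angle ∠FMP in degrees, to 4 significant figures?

75.52°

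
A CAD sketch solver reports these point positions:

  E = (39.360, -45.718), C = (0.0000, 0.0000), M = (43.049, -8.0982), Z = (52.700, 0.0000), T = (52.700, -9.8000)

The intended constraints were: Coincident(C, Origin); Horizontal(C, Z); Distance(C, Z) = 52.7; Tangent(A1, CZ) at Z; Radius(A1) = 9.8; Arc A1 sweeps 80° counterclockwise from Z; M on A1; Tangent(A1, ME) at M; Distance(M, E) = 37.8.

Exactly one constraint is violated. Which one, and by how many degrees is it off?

Tangent(A1, ME) at M — off by 4.40°.

C = (0.00, 0.00) ✓; C.y = 0.00, Z.y = 0.00 ✓; |CZ| = 52.70 ✓; ∠(TZ, ZC) = 90.00° ✓; |TZ| = 9.800 ✓; bearing(T→M) − bearing(T→Z) = 80.00° ✓; |TM| = 9.800 ✓; ∠(TM, ME) = 85.60° ✗; |ME| = 37.80 ✓.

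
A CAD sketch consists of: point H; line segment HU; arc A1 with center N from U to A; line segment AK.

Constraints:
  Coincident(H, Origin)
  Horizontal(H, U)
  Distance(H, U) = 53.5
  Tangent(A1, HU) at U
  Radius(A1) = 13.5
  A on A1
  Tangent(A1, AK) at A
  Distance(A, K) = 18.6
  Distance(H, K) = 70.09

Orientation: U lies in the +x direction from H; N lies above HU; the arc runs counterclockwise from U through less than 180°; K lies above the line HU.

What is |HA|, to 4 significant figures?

68.65

H is at the origin; H and U share the same y with |HU| = 53.5 and U on the +x side, so U = (53.50, 0.000). Since A1 is tangent to HU there, NU ⟂ HU, so N = U + (0, 13.5) = (53.50, 13.50). Since NA ⟂ AK (tangency), |NK| = √(13.5² + 18.6²) = 22.98 regardless of where A sits on A1. So K lies on both circle(H, 70.09) and circle(N, 22.98); the above-HU intersection is K = (60.50, 35.39). A is the foot of the tangent from K: A = (66.32, 17.73).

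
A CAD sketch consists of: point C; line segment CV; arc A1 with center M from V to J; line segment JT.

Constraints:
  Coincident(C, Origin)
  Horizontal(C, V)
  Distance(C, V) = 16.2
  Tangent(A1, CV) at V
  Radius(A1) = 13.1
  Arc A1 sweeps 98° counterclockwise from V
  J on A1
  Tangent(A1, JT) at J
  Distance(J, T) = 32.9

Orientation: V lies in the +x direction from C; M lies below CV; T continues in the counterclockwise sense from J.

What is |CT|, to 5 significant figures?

48.140

C is at the origin; CV is horizontal with |CV| = 16.2 and V on the +x side, so V = (16.200, 0.0000). A1 meets CV tangentially, so MV is at right angles to CV, so M = V + (0, -13.1) = (16.200, -13.100). On A1, V sits at bearing 90° from M; a 98° counterclockwise sweep puts J at bearing 188°, so J = M + 13.1·(cos 188°, sin 188°) = (3.2275, -14.923). Tangency of A1 to JT means the radius MJ is perpendicular to JT, so JT runs along (−sin 188°, cos 188°); with |JT| = 32.9, T = (7.8063, -47.503). Then |CT| = |T − C| = 48.140.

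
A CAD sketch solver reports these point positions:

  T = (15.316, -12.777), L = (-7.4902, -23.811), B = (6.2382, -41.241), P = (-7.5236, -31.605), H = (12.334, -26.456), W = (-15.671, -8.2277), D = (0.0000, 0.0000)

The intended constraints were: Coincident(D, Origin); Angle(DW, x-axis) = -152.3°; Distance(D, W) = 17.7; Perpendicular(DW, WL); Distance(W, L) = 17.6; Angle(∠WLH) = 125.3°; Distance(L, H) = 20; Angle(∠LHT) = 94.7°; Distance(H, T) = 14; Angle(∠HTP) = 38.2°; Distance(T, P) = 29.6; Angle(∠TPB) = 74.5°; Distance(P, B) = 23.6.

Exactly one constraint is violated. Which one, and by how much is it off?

Distance(P, B) = 23.6 — off by 6.80.

D = (0.00, 0.00) ✓; DW at -152.3° ✓; |DW| = 17.70 ✓; ∠(DW, WL) = 90.00° ✓; |WL| = 17.60 ✓; ∠WLH = 125.3° ✓; |LH| = 20.00 ✓; ∠LHT = 94.70° ✓; |HT| = 14.00 ✓; ∠HTP = 38.20° ✓; |TP| = 29.60 ✓; ∠TPB = 74.50° ✓; |PB| = 16.80 ✗.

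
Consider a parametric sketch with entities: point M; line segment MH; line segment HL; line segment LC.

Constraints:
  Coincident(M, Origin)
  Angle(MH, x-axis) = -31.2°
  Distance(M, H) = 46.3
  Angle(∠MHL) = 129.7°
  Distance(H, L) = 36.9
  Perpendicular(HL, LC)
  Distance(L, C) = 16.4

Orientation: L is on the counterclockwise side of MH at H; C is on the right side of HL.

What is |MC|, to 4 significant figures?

84.41

M is at the origin; MH runs at -31.2° with length 46.3, so H = 46.3·(cos -31.2°, sin -31.2°) = (39.60, -23.98). ∠MHL = 129.7°, so HL runs at -31.2° + (180° − 129.7°) = 19.10° from the x-axis; with |HL| = 36.9, L = H + 36.9·(cos 19.10°, sin 19.10°) = (74.47, -11.91). HL ⟂ LC; with |LC| = 16.4 on the right of HL, C = L + 16.4·(0.3272, -0.9449) = (79.84, -27.41). Then |MC| = |C − M| = 84.41.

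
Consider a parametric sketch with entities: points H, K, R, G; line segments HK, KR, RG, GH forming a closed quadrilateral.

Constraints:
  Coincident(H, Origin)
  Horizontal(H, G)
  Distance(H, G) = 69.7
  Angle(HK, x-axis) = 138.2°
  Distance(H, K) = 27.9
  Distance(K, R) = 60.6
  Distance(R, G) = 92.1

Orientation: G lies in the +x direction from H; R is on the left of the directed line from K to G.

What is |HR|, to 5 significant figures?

71.286

Checks: |KR| = 60.60 ✓; |RG| = 92.10 ✓.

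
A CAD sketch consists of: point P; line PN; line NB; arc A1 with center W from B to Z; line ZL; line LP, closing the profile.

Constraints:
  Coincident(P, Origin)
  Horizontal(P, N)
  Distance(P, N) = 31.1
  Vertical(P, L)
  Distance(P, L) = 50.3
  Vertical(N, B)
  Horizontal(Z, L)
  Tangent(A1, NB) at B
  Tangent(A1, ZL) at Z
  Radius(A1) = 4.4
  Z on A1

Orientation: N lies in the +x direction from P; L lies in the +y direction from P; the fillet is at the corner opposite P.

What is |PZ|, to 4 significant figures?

56.95

P is at the origin; P and N share the same y with |PN| = 31.1 and N on the +x side, so N = (31.10, 0.000). P and L share the same x with |PL| = 50.3 and L on the +y side, so L = (0.000, 50.30). The virtual corner opposite P is at (31.10, 50.30). A1 meets NB tangentially, so WB is at right angles to NB and tangency of A1 to ZL means the radius WZ is perpendicular to ZL, with radius 4.4, so the center W sits 4.4 in from both sides at W = (26.70, 45.90). That places the tangent points at B = (31.10, 45.90) on NB and Z = (26.70, 50.30) on ZL. Then |PZ| = |Z − P| = 56.95.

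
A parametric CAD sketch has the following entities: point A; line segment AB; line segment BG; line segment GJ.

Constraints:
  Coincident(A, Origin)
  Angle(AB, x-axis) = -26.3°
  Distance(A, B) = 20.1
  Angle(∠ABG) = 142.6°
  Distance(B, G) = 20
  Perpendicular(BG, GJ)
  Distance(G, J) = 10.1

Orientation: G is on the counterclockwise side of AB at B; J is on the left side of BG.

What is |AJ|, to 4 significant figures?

36.03

∠ABG = 142.6°, so BG runs at -26.3° + (180° − 142.6°) = 11.10° from the x-axis; with |BG| = 20.0, G = B + 20.0·(cos 11.10°, sin 11.10°) = (37.65, -5.055). The perpendicularity gives GJ at right angles to BG; with |GJ| = 10.1 on the left of BG, J = G + 10.1·(-0.1925, 0.9813) = (35.70, 4.856). Then |AJ| = |J − A| = 36.03.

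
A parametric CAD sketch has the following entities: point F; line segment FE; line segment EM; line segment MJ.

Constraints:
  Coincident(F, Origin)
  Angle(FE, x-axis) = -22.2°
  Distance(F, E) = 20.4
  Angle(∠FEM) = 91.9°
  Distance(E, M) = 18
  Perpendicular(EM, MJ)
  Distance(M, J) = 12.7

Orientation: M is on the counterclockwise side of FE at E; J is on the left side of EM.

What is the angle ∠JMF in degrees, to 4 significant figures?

42.49°

∠FEM = 91.9°, so EM runs at -22.2° + (180° − 91.9°) = 65.90° from the x-axis; with |EM| = 18.0, M = E + 18.0·(cos 65.90°, sin 65.90°) = (26.24, 8.723). The perpendicularity gives MJ at right angles to EM; with |MJ| = 12.7 on the left of EM, J = M + 12.7·(-0.9128, 0.4083) = (14.64, 13.91). Then cos ∠JMF = MJ·MF / (|MJ||MF|), giving 42.49°.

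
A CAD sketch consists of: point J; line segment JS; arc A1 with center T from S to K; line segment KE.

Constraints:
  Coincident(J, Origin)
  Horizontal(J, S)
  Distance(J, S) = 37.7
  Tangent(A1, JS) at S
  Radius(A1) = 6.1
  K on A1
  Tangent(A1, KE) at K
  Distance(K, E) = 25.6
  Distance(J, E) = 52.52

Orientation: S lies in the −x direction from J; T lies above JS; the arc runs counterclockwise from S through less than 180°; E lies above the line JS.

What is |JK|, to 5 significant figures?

33.110

J is at the origin; JS is horizontal with |JS| = 37.7 and S on the −x side, so S = (-37.700, 0.0000). The tangent condition forces TS to be normal to JS, so T = S + (0, 6.1) = (-37.700, 6.1000). Since TK ⟂ KE (tangency), |TE| = √(6.1² + 25.6²) = 26.317 regardless of where K sits on A1. So E lies on both circle(J, 52.52) and circle(T, 26.317); the above-JS intersection is E = (-41.542, 32.135). K is the foot of the tangent from E: K = (-32.036, 8.3650).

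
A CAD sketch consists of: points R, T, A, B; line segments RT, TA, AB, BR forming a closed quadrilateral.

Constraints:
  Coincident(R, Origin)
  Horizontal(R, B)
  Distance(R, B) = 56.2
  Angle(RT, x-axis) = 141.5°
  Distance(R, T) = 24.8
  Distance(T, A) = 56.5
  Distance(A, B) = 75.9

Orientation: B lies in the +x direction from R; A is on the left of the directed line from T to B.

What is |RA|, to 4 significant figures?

63.31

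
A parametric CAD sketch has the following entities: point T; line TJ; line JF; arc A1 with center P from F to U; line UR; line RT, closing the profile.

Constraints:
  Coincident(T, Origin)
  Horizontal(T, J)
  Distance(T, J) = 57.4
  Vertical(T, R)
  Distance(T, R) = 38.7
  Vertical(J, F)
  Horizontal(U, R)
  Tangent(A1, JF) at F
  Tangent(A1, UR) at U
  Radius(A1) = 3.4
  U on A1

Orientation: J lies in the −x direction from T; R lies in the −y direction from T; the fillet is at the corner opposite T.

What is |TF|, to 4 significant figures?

67.39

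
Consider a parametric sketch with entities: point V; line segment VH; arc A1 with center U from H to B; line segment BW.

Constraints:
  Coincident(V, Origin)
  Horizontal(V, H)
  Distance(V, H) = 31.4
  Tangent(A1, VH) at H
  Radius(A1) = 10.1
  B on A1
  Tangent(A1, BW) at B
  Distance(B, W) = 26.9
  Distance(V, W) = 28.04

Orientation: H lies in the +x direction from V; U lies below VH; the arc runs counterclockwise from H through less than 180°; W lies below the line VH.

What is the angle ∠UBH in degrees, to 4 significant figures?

61.87°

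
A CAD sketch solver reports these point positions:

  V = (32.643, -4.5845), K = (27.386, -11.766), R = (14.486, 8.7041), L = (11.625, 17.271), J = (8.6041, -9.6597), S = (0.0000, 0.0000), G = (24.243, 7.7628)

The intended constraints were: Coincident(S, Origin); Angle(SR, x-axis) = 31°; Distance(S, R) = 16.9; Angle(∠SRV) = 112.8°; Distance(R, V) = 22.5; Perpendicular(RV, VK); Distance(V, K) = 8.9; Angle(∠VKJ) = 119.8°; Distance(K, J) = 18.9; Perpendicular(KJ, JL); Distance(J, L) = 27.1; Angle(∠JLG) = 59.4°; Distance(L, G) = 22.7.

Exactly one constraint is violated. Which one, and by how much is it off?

Distance(L, G) = 22.7 — off by 6.90.

S = (0.00, 0.00) ✓; SR at 31.00° ✓; |SR| = 16.90 ✓; ∠SRV = 112.8° ✓; |RV| = 22.50 ✓; ∠(RV, VK) = 90.01° ✓; |VK| = 8.900 ✓; ∠VKJ = 119.8° ✓; |KJ| = 18.90 ✓; ∠(KJ, JL) = 90.00° ✓; |JL| = 27.10 ✓; ∠JLG = 59.40° ✓; |LG| = 15.80 ✗.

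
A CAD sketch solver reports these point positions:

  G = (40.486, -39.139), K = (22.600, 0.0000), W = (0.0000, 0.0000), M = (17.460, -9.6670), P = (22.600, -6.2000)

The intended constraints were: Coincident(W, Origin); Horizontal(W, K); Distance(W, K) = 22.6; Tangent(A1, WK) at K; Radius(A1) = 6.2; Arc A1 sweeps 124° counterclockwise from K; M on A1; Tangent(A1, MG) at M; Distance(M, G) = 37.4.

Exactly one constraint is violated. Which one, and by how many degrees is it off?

Tangent(A1, MG) at M — off by 4.00°.

W = (0.00, 0.00) ✓; W.y = 0.00, K.y = 0.00 ✓; |WK| = 22.60 ✓; ∠(PK, KW) = 90.00° ✓; |PK| = 6.200 ✓; bearing(P→M) − bearing(P→K) = 124.0° ✓; |PM| = 6.200 ✓; ∠(PM, MG) = 86.00° ✗; |MG| = 37.40 ✓.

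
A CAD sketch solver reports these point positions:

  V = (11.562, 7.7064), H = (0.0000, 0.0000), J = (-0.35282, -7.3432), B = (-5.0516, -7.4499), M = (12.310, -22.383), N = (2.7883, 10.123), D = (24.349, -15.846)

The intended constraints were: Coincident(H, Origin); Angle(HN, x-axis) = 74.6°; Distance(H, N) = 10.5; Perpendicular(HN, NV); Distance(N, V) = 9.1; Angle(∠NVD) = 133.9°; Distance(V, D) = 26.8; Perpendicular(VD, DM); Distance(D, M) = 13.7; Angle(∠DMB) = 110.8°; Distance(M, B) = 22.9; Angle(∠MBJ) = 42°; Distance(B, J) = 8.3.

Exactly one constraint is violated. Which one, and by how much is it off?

Distance(B, J) = 8.3 — off by 3.60.

H = (0.00, 0.00) ✓; HN at 74.60° ✓; |HN| = 10.50 ✓; ∠(HN, NV) = 90.00° ✓; |NV| = 9.100 ✓; ∠NVD = 133.9° ✓; |VD| = 26.80 ✓; ∠(VD, DM) = 90.00° ✓; |DM| = 13.70 ✓; ∠DMB = 110.8° ✓; |MB| = 22.90 ✓; ∠MBJ = 42.00° ✓; |BJ| = 4.700 ✗.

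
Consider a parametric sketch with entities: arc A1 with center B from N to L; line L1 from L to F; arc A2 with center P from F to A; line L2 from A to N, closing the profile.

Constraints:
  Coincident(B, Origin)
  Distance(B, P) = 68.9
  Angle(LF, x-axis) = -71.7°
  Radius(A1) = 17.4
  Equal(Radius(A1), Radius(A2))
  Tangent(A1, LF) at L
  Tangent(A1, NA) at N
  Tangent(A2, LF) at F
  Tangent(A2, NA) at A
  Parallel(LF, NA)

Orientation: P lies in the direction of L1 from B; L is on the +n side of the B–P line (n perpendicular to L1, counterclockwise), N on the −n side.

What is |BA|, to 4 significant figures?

71.06

Tangency of A1 to both parallel lines with radius 17.4 puts L and N at B ± 17.4·n: L = (16.52, 5.463), N = (-16.52, -5.463). Equal radii place F and A the same way about P: F = P + 17.4·n = (38.15, -59.95), A = P − 17.4·n = (5.114, -70.88). Then |BA| = |A − B| = 71.06.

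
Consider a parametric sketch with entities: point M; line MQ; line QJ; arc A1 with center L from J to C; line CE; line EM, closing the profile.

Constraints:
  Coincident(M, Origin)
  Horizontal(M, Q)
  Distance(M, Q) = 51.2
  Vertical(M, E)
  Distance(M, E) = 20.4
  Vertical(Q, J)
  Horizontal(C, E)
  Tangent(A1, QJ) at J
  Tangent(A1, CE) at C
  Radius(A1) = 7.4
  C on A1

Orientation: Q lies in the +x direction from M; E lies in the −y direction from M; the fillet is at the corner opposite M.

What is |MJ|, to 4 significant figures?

52.82

The virtual corner opposite M is at (51.20, -20.40). The tangent condition forces LJ to be normal to QJ and the tangent condition forces LC to be normal to CE, with radius 7.4, so the center L sits 7.4 in from both sides at L = (43.80, -13.00). That places the tangent points at J = (51.20, -13.00) on QJ and C = (43.80, -20.40) on CE. Then |MJ| = |J − M| = 52.82.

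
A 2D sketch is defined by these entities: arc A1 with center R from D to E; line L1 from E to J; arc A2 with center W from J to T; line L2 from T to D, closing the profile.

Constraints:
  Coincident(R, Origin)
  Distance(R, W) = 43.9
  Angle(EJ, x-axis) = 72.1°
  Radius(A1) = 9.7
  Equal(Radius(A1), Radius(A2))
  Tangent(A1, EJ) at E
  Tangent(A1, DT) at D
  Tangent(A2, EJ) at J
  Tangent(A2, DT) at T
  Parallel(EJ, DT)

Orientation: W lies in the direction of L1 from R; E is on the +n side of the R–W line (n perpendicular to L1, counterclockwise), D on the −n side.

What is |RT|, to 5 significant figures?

44.959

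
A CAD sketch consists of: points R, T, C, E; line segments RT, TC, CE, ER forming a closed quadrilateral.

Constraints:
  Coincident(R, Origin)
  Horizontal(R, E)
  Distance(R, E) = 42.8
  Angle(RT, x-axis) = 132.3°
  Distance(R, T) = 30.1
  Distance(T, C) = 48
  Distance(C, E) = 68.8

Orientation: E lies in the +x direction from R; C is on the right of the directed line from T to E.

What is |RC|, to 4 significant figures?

33.22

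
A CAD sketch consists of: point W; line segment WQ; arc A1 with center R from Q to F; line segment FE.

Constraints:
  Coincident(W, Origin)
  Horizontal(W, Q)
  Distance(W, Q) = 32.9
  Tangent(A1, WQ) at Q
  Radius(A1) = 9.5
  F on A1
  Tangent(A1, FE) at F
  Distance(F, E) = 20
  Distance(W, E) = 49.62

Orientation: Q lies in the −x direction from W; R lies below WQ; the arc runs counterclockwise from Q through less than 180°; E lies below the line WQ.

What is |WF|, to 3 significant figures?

43.7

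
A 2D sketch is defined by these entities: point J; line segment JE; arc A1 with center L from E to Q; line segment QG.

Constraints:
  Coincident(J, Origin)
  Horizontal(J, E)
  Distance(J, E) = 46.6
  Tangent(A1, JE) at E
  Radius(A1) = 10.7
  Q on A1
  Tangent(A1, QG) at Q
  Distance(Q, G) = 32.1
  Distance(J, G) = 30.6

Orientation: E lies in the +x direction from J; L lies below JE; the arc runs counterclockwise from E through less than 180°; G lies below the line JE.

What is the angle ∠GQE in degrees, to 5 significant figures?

157.47°

J is at the origin; JE is horizontal with |JE| = 46.6 and E on the +x side, so E = (46.600, 0.0000). A1 meets JE tangentially, so LE is at right angles to JE, so L = E + (0, -10.7) = (46.600, -10.700). Since LQ ⟂ QG (tangency), |LG| = √(10.7² + 32.1²) = 33.836 regardless of where Q sits on A1. So G lies on both circle(J, 30.6) and circle(L, 33.836); the below-JE intersection is G = (16.352, -25.864). Q is the foot of the tangent from G: Q = (39.026, -3.1421).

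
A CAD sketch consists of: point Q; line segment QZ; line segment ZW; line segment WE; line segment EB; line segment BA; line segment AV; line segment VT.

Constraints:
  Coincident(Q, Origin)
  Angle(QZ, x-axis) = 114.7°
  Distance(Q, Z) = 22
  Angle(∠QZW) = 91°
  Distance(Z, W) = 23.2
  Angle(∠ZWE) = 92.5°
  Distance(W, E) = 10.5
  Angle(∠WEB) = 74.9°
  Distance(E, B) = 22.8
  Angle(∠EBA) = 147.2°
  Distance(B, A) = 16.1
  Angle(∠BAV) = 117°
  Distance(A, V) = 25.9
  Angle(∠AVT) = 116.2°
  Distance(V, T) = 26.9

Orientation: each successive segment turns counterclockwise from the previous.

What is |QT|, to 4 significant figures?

61.61

Q is at the origin; QZ runs at 114.7° with length 22.0, so Z = (-9.193, 19.99). ∠QZW = 91.0° gives ZW at -156.3° from the x-axis; with |ZW| = 23.2, W = (-30.44, 10.66). ∠ZWE = 92.5° gives WE at -68.80° from the x-axis; with |WE| = 10.5, E = (-26.64, 0.8726). ∠WEB = 74.9° gives EB at 36.30° from the x-axis; with |EB| = 22.8, B = (-8.264, 14.37). ∠EBA = 147.2° gives BA at 69.10° from the x-axis; with |BA| = 16.1, A = (-2.521, 29.41). ∠BAV = 117.0° gives AV at 132.1° from the x-axis; with |AV| = 25.9, V = (-19.88, 48.63). ∠AVT = 116.2° gives VT at -164.1° from the x-axis; with |VT| = 26.9, T = (-45.76, 41.26). Then |QT| = |T − Q| = 61.61.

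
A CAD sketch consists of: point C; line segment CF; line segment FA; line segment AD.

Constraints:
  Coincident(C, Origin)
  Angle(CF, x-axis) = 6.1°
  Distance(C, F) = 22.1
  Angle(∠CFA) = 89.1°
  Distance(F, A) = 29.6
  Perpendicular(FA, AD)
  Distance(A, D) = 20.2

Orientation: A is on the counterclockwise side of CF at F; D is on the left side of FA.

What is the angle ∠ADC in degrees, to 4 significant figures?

93.71°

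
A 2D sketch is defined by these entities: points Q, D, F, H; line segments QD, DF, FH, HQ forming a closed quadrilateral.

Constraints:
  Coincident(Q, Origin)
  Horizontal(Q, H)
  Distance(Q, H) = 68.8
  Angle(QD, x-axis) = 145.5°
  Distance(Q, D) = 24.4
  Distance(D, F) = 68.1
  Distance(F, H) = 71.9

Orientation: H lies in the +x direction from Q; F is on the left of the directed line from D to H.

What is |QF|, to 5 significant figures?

67.206

Checks: |DF| = 68.10 ✓; |FH| = 71.90 ✓.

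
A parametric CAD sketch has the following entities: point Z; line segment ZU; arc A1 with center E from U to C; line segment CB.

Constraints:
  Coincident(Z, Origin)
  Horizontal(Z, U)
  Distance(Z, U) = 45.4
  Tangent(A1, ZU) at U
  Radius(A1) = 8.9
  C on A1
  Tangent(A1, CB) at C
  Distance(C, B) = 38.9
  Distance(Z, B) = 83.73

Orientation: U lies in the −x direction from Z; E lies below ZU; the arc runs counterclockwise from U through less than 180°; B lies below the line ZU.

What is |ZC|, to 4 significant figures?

52.46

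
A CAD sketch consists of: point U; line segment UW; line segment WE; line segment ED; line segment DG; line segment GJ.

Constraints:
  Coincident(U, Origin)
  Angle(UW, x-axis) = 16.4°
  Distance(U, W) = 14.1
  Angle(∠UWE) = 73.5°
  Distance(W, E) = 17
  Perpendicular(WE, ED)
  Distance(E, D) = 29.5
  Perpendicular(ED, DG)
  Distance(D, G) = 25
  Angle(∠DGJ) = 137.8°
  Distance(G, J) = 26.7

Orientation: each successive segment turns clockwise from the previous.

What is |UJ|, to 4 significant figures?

31.84

U is at the origin; UW runs at 16.4° with length 14.1, so W = (13.53, 3.981). ∠UWE = 73.5° gives WE at -90.10° from the x-axis; with |WE| = 17.0, E = (13.50, -13.02). WE is perpendicular to ED, so ED runs at 179.9°; with |ED| = 29.5, D = (-16.00, -12.97). ED ⟂ DG, so DG runs at 89.90°; with |DG| = 25.0, G = (-15.96, 12.03). ∠DGJ = 137.8° gives GJ at 47.70° from the x-axis; with |GJ| = 26.7, J = (2.010, 31.78). Then |UJ| = |J − U| = 31.84.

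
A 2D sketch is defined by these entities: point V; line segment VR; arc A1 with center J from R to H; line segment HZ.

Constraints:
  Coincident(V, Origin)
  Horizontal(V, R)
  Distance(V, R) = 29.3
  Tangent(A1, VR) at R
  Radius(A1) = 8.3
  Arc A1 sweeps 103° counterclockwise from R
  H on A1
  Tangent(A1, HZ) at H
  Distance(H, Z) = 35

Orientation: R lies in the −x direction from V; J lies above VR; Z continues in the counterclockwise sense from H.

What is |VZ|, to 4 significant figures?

52.97

On A1, R sits at bearing -90° from J; a 103° counterclockwise sweep puts H at bearing 13°, so H = J + 8.3·(cos 13°, sin 13°) = (-21.21, 10.17). Tangency of A1 to HZ means the radius JH is perpendicular to HZ, so HZ runs along (−sin 13°, cos 13°); with |HZ| = 35.0, Z = (-29.09, 44.27). Then |VZ| = |Z − V| = 52.97.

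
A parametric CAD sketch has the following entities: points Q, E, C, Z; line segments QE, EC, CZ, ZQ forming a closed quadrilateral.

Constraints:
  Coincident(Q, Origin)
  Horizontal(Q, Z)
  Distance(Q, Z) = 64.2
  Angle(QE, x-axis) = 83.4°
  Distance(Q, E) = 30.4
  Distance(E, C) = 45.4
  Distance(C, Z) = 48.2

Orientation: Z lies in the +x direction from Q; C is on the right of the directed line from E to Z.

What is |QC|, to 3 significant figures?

22.0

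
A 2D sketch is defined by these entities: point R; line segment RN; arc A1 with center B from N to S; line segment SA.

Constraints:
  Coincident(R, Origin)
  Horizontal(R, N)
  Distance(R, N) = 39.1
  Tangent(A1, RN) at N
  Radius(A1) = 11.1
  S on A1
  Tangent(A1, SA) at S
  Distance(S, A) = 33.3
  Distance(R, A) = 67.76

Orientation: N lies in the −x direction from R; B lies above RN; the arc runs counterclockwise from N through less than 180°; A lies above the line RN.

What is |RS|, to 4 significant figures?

35.50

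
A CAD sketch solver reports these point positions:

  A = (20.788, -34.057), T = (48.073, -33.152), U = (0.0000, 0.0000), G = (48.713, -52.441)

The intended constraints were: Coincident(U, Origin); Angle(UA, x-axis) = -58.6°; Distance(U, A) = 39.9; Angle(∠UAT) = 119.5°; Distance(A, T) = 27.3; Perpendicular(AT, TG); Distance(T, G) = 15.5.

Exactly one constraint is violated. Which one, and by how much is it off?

Distance(T, G) = 15.5 — off by 3.80.

U = (0.00, 0.00) ✓; UA at -58.60° ✓; |UA| = 39.90 ✓; ∠UAT = 119.5° ✓; |AT| = 27.30 ✓; ∠(AT, TG) = 90.00° ✓; |TG| = 19.30 ✗.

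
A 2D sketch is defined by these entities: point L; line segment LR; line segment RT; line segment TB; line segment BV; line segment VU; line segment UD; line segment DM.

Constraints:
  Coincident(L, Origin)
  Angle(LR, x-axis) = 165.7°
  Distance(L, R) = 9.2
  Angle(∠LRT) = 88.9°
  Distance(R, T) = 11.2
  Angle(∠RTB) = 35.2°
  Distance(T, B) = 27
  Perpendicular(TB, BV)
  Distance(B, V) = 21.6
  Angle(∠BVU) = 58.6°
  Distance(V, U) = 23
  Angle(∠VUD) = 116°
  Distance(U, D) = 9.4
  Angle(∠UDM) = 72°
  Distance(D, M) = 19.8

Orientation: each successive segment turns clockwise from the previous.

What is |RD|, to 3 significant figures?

6.26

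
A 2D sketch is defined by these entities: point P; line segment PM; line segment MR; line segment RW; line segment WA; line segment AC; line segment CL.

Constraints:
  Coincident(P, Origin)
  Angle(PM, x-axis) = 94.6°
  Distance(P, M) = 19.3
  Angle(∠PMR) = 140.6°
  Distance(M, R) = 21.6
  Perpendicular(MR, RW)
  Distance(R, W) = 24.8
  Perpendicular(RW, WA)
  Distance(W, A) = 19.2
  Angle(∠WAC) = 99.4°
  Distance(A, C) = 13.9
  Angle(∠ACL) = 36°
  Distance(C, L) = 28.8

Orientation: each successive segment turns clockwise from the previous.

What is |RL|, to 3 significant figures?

31.3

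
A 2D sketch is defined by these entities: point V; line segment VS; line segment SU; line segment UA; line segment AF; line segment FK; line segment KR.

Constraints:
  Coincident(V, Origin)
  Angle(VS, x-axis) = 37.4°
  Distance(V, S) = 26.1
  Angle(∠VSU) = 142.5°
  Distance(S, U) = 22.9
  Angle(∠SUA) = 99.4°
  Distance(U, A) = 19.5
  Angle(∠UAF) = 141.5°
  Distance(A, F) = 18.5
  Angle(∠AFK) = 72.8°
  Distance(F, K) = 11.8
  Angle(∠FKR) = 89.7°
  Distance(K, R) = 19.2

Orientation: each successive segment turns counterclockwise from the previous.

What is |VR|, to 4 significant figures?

43.65

∠AFK = 72.8° gives FK at -58.80° from the x-axis; with |FK| = 11.8, K = (-2.882, 31.48). ∠FKR = 89.7° gives KR at 31.50° from the x-axis; with |KR| = 19.2, R = (13.49, 41.51). Then |VR| = |R − V| = 43.65.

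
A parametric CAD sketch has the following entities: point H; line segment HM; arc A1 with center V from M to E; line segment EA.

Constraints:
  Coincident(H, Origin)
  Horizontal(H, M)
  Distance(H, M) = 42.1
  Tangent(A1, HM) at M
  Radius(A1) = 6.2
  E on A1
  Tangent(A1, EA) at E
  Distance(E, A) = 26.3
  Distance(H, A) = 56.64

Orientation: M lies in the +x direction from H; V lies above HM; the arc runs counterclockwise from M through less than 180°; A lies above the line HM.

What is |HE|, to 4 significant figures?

48.74

Checks: ∠(VM, MH) = 90.00° ✓; |VM| = 6.200 ✓; |VE| = 6.200 ✓; ∠(VE, EA) = 90.00° ✓; |EA| = 26.30 ✓; |HA| = 56.64 ✓.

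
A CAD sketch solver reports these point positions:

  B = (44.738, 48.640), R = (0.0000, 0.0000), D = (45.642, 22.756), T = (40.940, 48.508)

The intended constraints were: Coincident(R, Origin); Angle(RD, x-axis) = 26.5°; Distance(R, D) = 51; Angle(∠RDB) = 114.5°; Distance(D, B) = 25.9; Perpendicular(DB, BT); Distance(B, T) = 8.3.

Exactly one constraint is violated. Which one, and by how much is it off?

Distance(B, T) = 8.3 — off by 4.50.

R = (0.00, 0.00) ✓; RD at 26.50° ✓; |RD| = 51.00 ✓; ∠RDB = 114.5° ✓; |DB| = 25.90 ✓; ∠(DB, BT) = 89.99° ✓; |BT| = 3.800 ✗.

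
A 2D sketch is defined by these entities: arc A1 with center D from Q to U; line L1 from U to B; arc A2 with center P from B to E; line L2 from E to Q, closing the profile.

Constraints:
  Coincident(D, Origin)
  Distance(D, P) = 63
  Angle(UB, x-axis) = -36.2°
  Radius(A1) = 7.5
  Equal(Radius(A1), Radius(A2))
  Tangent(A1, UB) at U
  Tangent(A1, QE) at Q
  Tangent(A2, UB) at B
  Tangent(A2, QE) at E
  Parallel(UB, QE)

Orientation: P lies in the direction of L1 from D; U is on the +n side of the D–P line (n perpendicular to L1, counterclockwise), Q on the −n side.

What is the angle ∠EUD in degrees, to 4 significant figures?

76.61°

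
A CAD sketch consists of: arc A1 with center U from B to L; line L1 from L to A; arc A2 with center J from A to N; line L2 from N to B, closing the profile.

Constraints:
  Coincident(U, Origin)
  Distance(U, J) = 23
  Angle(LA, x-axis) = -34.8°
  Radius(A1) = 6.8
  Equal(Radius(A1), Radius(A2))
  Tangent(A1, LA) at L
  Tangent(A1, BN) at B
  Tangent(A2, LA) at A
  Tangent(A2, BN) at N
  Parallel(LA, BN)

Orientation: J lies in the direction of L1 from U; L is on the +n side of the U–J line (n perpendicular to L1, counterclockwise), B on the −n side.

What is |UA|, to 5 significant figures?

23.984

The slot axis is L1's direction at -34.8°, so u = (cos -34.8°, sin -34.8°) = (0.82115, -0.57071) and n = (−sin -34.8°, cos -34.8°) = (0.57071, 0.82115). U is at the origin and J lies 23.0 along u from U, so J = 23.0·u = (18.886, -13.126). Tangency of A1 to both parallel lines with radius 6.8 puts L and B at U ± 6.8·n: L = (3.8809, 5.5838), B = (-3.8809, -5.5838). Equal radii place A and N the same way about J: A = J + 6.8·n = (22.767, -7.5426), N = J − 6.8·n = (15.006, -18.710). Then |UA| = |A − U| = 23.984.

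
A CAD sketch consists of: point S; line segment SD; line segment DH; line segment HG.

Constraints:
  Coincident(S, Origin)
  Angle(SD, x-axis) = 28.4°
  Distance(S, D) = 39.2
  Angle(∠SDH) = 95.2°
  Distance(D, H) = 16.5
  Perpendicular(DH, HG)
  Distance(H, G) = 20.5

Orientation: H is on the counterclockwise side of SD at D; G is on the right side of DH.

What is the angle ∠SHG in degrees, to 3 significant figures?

153°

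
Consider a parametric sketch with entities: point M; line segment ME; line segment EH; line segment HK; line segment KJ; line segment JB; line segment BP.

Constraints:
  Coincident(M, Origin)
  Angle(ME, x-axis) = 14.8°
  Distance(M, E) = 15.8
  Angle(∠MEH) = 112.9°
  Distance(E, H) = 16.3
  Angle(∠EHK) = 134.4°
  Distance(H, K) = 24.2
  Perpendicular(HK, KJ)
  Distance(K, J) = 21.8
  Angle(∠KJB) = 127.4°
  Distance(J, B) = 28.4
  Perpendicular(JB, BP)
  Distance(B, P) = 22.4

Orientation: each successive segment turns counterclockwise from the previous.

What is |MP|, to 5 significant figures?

8.3080

M is at the origin; ME runs at 14.8° with length 15.8, so E = (15.276, 4.0360). ∠MEH = 112.9° gives EH at 81.900° from the x-axis; with |EH| = 16.3, H = (17.572, 20.173). ∠EHK = 134.4° gives HK at 127.50° from the x-axis; with |HK| = 24.2, K = (2.8405, 39.373). HK ⟂ KJ, so KJ runs at -142.50°; with |KJ| = 21.8, J = (-14.455, 26.102). ∠KJB = 127.4° gives JB at -89.900° from the x-axis; with |JB| = 28.4, B = (-14.405, -2.2984). The perpendicularity gives BP at right angles to JB, so BP runs at 0.10000°; with |BP| = 22.4, P = (7.9949, -2.2593). Then |MP| = |P − M| = 8.3080.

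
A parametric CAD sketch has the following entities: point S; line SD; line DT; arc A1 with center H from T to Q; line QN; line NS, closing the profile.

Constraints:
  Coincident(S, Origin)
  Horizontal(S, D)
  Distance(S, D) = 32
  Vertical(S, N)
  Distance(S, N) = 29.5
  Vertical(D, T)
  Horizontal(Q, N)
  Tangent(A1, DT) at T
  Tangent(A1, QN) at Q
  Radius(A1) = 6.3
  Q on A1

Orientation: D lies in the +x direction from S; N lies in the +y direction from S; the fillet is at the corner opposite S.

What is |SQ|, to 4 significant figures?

39.12

S is at the origin; S and D share the same y with |SD| = 32.0 and D on the +x side, so D = (32.00, 0.000). SN is vertical with |SN| = 29.5 and N on the +y side, so N = (0.000, 29.50). The virtual corner opposite S is at (32.00, 29.50). Tangency of A1 to DT means the radius HT is perpendicular to DT and since A1 is tangent to QN there, HQ ⟂ QN, with radius 6.3, so the center H sits 6.3 in from both sides at H = (25.70, 23.20). That places the tangent points at T = (32.00, 23.20) on DT and Q = (25.70, 29.50) on QN. Then |SQ| = |Q − S| = 39.12.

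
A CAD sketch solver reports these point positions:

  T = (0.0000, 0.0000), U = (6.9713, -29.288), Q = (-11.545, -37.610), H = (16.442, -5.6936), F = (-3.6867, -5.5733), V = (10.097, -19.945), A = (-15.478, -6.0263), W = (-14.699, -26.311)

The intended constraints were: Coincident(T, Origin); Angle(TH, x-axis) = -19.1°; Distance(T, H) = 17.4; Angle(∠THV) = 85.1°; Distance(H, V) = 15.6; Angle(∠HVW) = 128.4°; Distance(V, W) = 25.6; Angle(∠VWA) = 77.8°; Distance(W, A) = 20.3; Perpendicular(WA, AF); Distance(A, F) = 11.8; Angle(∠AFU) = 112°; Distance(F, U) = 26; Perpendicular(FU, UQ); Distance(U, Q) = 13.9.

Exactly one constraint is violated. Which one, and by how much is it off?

Distance(U, Q) = 13.9 — off by 6.40.

T = (0.00, 0.00) ✓; TH at -19.10° ✓; |TH| = 17.40 ✓; ∠THV = 85.10° ✓; |HV| = 15.60 ✓; ∠HVW = 128.4° ✓; |VW| = 25.60 ✓; ∠VWA = 77.80° ✓; |WA| = 20.30 ✓; ∠(WA, AF) = 90.00° ✓; |AF| = 11.80 ✓; ∠AFU = 112.0° ✓; |FU| = 26.00 ✓; ∠(FU, UQ) = 90.00° ✓; |UQ| = 20.30 ✗.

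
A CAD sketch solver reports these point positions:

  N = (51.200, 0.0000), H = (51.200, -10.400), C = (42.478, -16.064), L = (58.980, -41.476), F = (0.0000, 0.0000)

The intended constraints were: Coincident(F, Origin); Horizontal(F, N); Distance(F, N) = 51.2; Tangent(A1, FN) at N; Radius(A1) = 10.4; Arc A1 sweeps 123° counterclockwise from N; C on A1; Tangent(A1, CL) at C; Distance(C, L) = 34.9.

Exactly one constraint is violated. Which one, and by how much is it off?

Distance(C, L) = 34.9 — off by 4.60.

F = (0.00, 0.00) ✓; F.y = 0.00, N.y = 0.00 ✓; |FN| = 51.20 ✓; ∠(HN, NF) = 90.00° ✓; |HN| = 10.40 ✓; bearing(H→C) − bearing(H→N) = 123.0° ✓; |HC| = 10.40 ✓; ∠(HC, CL) = 90.00° ✓; |CL| = 30.30 ✗.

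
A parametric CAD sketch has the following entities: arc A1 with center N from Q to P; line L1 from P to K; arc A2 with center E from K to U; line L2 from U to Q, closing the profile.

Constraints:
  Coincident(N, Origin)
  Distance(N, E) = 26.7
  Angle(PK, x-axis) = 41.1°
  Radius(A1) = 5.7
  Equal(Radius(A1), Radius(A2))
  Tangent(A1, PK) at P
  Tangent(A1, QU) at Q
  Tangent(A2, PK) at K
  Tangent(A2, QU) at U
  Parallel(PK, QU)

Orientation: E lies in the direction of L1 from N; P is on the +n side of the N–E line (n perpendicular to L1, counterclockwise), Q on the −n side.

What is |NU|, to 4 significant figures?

27.30

Tangency of A1 to both parallel lines with radius 5.7 puts P and Q at N ± 5.7·n: P = (-3.747, 4.295), Q = (3.747, -4.295). Equal radii place K and U the same way about E: K = E + 5.7·n = (16.37, 21.85), U = E − 5.7·n = (23.87, 13.26). Then |NU| = |U − N| = 27.30.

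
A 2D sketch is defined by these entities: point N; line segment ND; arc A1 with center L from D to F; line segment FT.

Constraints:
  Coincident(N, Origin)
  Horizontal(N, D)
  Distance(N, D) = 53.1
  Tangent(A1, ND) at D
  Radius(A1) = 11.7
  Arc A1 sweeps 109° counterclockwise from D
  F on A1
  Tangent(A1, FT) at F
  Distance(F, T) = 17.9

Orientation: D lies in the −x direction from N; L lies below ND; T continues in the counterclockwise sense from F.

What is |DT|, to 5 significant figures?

32.854

On A1, D sits at bearing 90° from L; a 109° counterclockwise sweep puts F at bearing 199°, so F = L + 11.7·(cos 199°, sin 199°) = (-64.163, -15.509). Since A1 is tangent to FT there, LF ⟂ FT, so FT runs along (−sin 199°, cos 199°); with |FT| = 17.9, T = (-58.335, -32.434). Then |DT| = |T − D| = 32.854.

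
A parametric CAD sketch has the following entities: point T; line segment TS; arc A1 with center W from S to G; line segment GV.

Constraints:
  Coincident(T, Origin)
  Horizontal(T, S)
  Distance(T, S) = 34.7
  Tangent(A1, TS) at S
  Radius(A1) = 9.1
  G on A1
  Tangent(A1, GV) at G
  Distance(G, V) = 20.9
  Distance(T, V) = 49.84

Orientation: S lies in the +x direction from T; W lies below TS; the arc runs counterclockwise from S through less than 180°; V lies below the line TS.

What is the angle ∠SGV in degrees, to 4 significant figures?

118.3°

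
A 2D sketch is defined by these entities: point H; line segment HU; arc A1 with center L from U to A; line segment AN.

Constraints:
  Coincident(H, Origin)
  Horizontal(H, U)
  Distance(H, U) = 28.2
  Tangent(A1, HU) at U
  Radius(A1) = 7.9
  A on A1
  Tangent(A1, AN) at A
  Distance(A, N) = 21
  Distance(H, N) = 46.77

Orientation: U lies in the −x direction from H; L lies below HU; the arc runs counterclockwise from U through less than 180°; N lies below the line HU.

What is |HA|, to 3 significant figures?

36.9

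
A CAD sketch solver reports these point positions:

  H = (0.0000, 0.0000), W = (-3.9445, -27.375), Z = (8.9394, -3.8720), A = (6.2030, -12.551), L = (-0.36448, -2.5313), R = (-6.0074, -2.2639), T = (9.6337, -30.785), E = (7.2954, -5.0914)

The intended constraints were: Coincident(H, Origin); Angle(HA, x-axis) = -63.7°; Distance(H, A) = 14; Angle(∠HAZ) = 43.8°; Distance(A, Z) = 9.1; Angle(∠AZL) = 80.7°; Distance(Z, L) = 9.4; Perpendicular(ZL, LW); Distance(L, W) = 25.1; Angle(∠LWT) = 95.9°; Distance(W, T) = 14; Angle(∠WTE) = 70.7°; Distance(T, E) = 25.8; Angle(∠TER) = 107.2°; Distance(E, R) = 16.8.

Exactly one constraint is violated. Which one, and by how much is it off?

Distance(E, R) = 16.8 — off by 3.20.

H = (0.00, 0.00) ✓; HA at -63.70° ✓; |HA| = 14.00 ✓; ∠HAZ = 43.80° ✓; |AZ| = 9.100 ✓; ∠AZL = 80.70° ✓; |ZL| = 9.400 ✓; ∠(ZL, LW) = 90.00° ✓; |LW| = 25.10 ✓; ∠LWT = 95.90° ✓; |WT| = 14.00 ✓; ∠WTE = 70.70° ✓; |TE| = 25.80 ✓; ∠TER = 107.2° ✓; |ER| = 13.60 ✗.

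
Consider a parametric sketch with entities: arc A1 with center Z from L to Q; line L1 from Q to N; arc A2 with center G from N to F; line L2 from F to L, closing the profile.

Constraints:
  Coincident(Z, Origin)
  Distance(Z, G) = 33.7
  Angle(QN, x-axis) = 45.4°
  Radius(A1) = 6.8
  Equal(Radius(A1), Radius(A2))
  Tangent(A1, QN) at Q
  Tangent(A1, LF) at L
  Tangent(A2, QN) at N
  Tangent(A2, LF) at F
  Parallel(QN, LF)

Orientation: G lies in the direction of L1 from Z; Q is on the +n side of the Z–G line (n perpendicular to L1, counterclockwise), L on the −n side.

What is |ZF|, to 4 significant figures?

34.38

The slot axis is L1's direction at 45.4°, so u = (cos 45.4°, sin 45.4°) = (0.7022, 0.7120) and n = (−sin 45.4°, cos 45.4°) = (-0.7120, 0.7022). Z is at the origin and G lies 33.7 along u from Z, so G = 33.7·u = (23.66, 24.00). Tangency of A1 to both parallel lines with radius 6.8 puts Q and L at Z ± 6.8·n: Q = (-4.842, 4.775), L = (4.842, -4.775). Equal radii place N and F the same way about G: N = G + 6.8·n = (18.82, 28.77), F = G − 6.8·n = (28.50, 19.22). Then |ZF| = |F − Z| = 34.38.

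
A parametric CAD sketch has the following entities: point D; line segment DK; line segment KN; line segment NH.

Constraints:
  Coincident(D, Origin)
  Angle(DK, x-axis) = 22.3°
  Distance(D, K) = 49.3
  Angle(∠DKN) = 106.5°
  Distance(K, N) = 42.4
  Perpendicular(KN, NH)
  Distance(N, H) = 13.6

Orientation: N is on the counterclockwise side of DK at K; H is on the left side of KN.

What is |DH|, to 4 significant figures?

65.69

D is at the origin; DK runs at 22.3° with length 49.3, so K = 49.3·(cos 22.3°, sin 22.3°) = (45.61, 18.71). ∠DKN = 106.5°, so KN runs at 22.3° + (180° − 106.5°) = 95.80° from the x-axis; with |KN| = 42.4, N = K + 42.4·(cos 95.80°, sin 95.80°) = (41.33, 60.89). KN is perpendicular to NH; with |NH| = 13.6 on the left of KN, H = N + 13.6·(-0.9949, -0.1011) = (27.80, 59.52). Then |DH| = |H − D| = 65.69.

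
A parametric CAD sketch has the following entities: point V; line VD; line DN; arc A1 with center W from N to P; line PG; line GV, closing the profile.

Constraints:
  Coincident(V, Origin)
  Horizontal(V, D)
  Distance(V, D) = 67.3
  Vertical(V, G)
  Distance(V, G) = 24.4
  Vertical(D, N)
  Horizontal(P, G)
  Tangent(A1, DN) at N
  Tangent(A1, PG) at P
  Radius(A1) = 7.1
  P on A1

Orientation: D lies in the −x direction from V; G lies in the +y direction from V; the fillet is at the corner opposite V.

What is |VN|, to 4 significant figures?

69.49

The virtual corner opposite V is at (-67.30, 24.40). A1 meets DN tangentially, so WN is at right angles to DN and A1 meets PG tangentially, so WP is at right angles to PG, with radius 7.1, so the center W sits 7.1 in from both sides at W = (-60.20, 17.30). That places the tangent points at N = (-67.30, 17.30) on DN and P = (-60.20, 24.40) on PG. Then |VN| = |N − V| = 69.49.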